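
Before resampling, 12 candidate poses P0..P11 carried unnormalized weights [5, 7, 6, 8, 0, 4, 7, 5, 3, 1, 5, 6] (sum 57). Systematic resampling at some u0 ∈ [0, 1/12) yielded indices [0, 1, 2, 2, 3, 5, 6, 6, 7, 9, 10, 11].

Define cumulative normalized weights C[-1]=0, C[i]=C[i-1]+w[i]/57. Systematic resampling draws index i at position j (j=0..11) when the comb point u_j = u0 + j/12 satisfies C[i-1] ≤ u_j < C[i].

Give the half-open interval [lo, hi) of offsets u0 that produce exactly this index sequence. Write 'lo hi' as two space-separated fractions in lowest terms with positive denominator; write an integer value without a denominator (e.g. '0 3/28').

5/114 13/228

C = [5/57, 4/19, 6/19, 26/57, 26/57, 10/19, 37/57, 14/19, 15/19, 46/57, 17/19, 1]
j=0 picked index 0: u0 ∈ [0, 5/57)
j=1 picked index 1: u0 ∈ [1/228, 29/228)
j=2 picked index 2: u0 ∈ [5/114, 17/114)
j=3 picked index 2: u0 ∈ [-3/76, 5/76)
j=4 picked index 3: u0 ∈ [-1/57, 7/57)
j=5 picked index 5: u0 ∈ [3/76, 25/228)
j=6 picked index 6: u0 ∈ [1/38, 17/114)
j=7 picked index 6: u0 ∈ [-13/228, 5/76)
j=8 picked index 7: u0 ∈ [-1/57, 4/57)
j=9 picked index 9: u0 ∈ [3/76, 13/228)
j=10 picked index 10: u0 ∈ [-1/38, 7/114)
j=11 picked index 11: u0 ∈ [-5/228, 1/12)
intersection: [5/114, 13/228)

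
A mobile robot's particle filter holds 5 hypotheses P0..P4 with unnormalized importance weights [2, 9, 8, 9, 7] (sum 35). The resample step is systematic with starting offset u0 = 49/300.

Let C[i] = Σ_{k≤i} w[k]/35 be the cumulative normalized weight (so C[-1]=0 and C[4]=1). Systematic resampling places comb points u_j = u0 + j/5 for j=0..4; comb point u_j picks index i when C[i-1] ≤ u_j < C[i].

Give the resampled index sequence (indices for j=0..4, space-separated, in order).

1 2 3 3 4

C = [2/35, 11/35, 19/35, 4/5, 1]
j=0: u_0=49/300 ∈ [2/35, 11/35) → index 1
j=1: u_1=109/300 ∈ [11/35, 19/35) → index 2
j=2: u_2=169/300 ∈ [19/35, 4/5) → index 3
j=3: u_3=229/300 ∈ [19/35, 4/5) → index 3
j=4: u_4=289/300 ∈ [4/5, 1) → index 4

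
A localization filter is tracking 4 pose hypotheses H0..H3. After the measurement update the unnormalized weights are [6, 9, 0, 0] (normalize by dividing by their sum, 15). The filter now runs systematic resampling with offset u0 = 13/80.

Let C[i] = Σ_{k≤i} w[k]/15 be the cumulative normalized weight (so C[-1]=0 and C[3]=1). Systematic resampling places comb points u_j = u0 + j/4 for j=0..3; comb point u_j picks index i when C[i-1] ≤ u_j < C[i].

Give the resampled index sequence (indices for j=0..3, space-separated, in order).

0 1 1 1

C = [2/5, 1, 1, 1]
j=0: u_0=13/80 ∈ [0, 2/5) → index 0
j=1: u_1=33/80 ∈ [2/5, 1) → index 1
j=2: u_2=53/80 ∈ [2/5, 1) → index 1
j=3: u_3=73/80 ∈ [2/5, 1) → index 1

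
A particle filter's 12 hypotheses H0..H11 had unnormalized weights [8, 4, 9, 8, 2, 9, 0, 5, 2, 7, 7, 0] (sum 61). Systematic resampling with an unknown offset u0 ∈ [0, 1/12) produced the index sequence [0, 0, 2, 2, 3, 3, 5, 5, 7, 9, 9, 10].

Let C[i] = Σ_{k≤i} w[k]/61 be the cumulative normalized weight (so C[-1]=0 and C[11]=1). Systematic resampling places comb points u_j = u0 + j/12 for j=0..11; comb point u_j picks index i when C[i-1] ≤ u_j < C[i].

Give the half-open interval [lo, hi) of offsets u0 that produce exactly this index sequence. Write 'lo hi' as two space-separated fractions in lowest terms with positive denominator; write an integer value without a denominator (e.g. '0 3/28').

C = [8/61, 12/61, 21/61, 29/61, 31/61, 40/61, 40/61, 45/61, 47/61, 54/61, 1, 1]
j=0 picked index 0: u0 ∈ [0, 8/61)
j=1 picked index 0: u0 ∈ [-1/12, 35/732)
j=2 picked index 2: u0 ∈ [11/366, 65/366)
j=3 picked index 2: u0 ∈ [-13/244, 23/244)
j=4 picked index 3: u0 ∈ [2/183, 26/183)
j=5 picked index 3: u0 ∈ [-53/732, 43/732)
j=6 picked index 5: u0 ∈ [1/122, 19/122)
j=7 picked index 5: u0 ∈ [-55/732, 53/732)
j=8 picked index 7: u0 ∈ [-2/183, 13/183)
j=9 picked index 9: u0 ∈ [5/244, 33/244)
j=10 picked index 9: u0 ∈ [-23/366, 19/366)
j=11 picked index 10: u0 ∈ [-23/732, 1/12)
intersection: [11/366, 35/732)

11/366 35/732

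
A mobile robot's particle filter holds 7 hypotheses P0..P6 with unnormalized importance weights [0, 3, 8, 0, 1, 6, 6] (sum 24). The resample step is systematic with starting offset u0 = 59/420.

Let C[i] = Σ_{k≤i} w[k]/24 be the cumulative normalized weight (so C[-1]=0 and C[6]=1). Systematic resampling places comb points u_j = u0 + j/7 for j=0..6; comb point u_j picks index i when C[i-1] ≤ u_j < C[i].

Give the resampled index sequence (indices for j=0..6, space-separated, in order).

C = [0, 1/8, 11/24, 11/24, 1/2, 3/4, 1]
j=0: u_0=59/420 ∈ [1/8, 11/24) → index 2
j=1: u_1=17/60 ∈ [1/8, 11/24) → index 2
j=2: u_2=179/420 ∈ [1/8, 11/24) → index 2
j=3: u_3=239/420 ∈ [1/2, 3/4) → index 5
j=4: u_4=299/420 ∈ [1/2, 3/4) → index 5
j=5: u_5=359/420 ∈ [3/4, 1) → index 6
j=6: u_6=419/420 ∈ [3/4, 1) → index 6

2 2 2 5 5 6 6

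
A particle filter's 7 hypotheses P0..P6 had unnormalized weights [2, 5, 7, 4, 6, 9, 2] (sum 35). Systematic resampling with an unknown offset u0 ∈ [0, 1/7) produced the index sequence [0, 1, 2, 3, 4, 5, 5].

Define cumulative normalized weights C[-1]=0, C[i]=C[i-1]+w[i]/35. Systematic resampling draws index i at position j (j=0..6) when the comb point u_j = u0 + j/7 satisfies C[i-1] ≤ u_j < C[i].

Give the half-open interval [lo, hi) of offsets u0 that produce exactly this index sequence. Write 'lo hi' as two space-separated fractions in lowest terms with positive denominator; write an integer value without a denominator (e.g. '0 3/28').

0 2/35

C = [2/35, 1/5, 2/5, 18/35, 24/35, 33/35, 1]
j=0 picked index 0: u0 ∈ [0, 2/35)
j=1 picked index 1: u0 ∈ [-3/35, 2/35)
j=2 picked index 2: u0 ∈ [-3/35, 4/35)
j=3 picked index 3: u0 ∈ [-1/35, 3/35)
j=4 picked index 4: u0 ∈ [-2/35, 4/35)
j=5 picked index 5: u0 ∈ [-1/35, 8/35)
j=6 picked index 5: u0 ∈ [-6/35, 3/35)
intersection: [0, 2/35)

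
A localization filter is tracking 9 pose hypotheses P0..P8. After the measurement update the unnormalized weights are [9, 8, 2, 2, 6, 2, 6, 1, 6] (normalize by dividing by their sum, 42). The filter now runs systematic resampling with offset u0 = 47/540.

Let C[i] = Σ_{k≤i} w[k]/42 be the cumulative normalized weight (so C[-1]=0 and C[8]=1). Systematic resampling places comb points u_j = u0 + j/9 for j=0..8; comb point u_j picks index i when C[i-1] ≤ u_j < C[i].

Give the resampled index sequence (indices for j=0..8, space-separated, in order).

C = [3/14, 17/42, 19/42, 1/2, 9/14, 29/42, 5/6, 6/7, 1]
j=0: u_0=47/540 ∈ [0, 3/14) → index 0
j=1: u_1=107/540 ∈ [0, 3/14) → index 0
j=2: u_2=167/540 ∈ [3/14, 17/42) → index 1
j=3: u_3=227/540 ∈ [17/42, 19/42) → index 2
j=4: u_4=287/540 ∈ [1/2, 9/14) → index 4
j=5: u_5=347/540 ∈ [1/2, 9/14) → index 4
j=6: u_6=407/540 ∈ [29/42, 5/6) → index 6
j=7: u_7=467/540 ∈ [6/7, 1) → index 8
j=8: u_8=527/540 ∈ [6/7, 1) → index 8

0 0 1 2 4 4 6 8 8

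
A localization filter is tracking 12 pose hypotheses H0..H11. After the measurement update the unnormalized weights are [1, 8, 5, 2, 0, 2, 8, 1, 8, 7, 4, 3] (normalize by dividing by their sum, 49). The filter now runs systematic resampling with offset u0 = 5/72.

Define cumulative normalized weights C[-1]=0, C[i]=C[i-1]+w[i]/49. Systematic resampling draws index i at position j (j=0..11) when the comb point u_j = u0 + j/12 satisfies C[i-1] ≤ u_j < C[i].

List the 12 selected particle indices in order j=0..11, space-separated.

1 1 2 3 6 6 8 8 9 9 10 11

C = [1/49, 9/49, 2/7, 16/49, 16/49, 18/49, 26/49, 27/49, 5/7, 6/7, 46/49, 1]
j=0: u_0=5/72 ∈ [1/49, 9/49) → index 1
j=1: u_1=11/72 ∈ [1/49, 9/49) → index 1
j=2: u_2=17/72 ∈ [9/49, 2/7) → index 2
j=3: u_3=23/72 ∈ [2/7, 16/49) → index 3
j=4: u_4=29/72 ∈ [18/49, 26/49) → index 6
j=5: u_5=35/72 ∈ [18/49, 26/49) → index 6
j=6: u_6=41/72 ∈ [27/49, 5/7) → index 8
j=7: u_7=47/72 ∈ [27/49, 5/7) → index 8
j=8: u_8=53/72 ∈ [5/7, 6/7) → index 9
j=9: u_9=59/72 ∈ [5/7, 6/7) → index 9
j=10: u_10=65/72 ∈ [6/7, 46/49) → index 10
j=11: u_11=71/72 ∈ [46/49, 1) → index 11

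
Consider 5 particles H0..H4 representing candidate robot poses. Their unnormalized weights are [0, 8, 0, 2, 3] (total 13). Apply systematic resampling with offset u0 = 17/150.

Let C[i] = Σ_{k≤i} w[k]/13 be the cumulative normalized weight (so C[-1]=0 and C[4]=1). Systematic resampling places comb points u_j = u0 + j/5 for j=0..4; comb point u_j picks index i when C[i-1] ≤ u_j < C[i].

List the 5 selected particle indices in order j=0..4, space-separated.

1 1 1 3 4

C = [0, 8/13, 8/13, 10/13, 1]
j=0: u_0=17/150 ∈ [0, 8/13) → index 1
j=1: u_1=47/150 ∈ [0, 8/13) → index 1
j=2: u_2=77/150 ∈ [0, 8/13) → index 1
j=3: u_3=107/150 ∈ [8/13, 10/13) → index 3
j=4: u_4=137/150 ∈ [10/13, 1) → index 4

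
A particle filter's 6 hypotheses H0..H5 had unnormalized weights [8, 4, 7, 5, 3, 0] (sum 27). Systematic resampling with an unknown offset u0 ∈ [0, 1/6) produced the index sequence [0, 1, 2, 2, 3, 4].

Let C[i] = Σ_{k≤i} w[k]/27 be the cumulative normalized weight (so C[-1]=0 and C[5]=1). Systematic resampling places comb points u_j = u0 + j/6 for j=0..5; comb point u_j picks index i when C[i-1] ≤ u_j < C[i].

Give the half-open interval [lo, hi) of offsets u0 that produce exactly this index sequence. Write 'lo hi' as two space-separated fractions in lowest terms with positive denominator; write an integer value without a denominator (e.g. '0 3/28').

7/54 1/6

C = [8/27, 4/9, 19/27, 8/9, 1, 1]
j=0 picked index 0: u0 ∈ [0, 8/27)
j=1 picked index 1: u0 ∈ [7/54, 5/18)
j=2 picked index 2: u0 ∈ [1/9, 10/27)
j=3 picked index 2: u0 ∈ [-1/18, 11/54)
j=4 picked index 3: u0 ∈ [1/27, 2/9)
j=5 picked index 4: u0 ∈ [1/18, 1/6)
intersection: [7/54, 1/6)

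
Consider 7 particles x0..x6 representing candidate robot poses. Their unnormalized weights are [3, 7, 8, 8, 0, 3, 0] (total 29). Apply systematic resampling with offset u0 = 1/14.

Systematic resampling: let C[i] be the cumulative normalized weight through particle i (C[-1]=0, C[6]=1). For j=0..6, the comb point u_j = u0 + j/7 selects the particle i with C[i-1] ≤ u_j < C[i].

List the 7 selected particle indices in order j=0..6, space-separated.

0 1 2 2 3 3 5

C = [3/29, 10/29, 18/29, 26/29, 26/29, 1, 1]
j=0: u_0=1/14 ∈ [0, 3/29) → index 0
j=1: u_1=3/14 ∈ [3/29, 10/29) → index 1
j=2: u_2=5/14 ∈ [10/29, 18/29) → index 2
j=3: u_3=1/2 ∈ [10/29, 18/29) → index 2
j=4: u_4=9/14 ∈ [18/29, 26/29) → index 3
j=5: u_5=11/14 ∈ [18/29, 26/29) → index 3
j=6: u_6=13/14 ∈ [26/29, 1) → index 5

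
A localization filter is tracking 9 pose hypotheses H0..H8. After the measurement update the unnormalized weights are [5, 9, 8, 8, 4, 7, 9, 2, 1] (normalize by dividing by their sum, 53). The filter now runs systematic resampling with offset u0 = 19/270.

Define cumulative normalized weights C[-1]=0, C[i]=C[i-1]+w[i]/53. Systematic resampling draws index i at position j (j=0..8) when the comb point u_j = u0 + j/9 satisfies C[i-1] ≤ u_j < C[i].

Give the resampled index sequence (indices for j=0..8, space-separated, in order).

C = [5/53, 14/53, 22/53, 30/53, 34/53, 41/53, 50/53, 52/53, 1]
j=0: u_0=19/270 ∈ [0, 5/53) → index 0
j=1: u_1=49/270 ∈ [5/53, 14/53) → index 1
j=2: u_2=79/270 ∈ [14/53, 22/53) → index 2
j=3: u_3=109/270 ∈ [14/53, 22/53) → index 2
j=4: u_4=139/270 ∈ [22/53, 30/53) → index 3
j=5: u_5=169/270 ∈ [30/53, 34/53) → index 4
j=6: u_6=199/270 ∈ [34/53, 41/53) → index 5
j=7: u_7=229/270 ∈ [41/53, 50/53) → index 6
j=8: u_8=259/270 ∈ [50/53, 52/53) → index 7

0 1 2 2 3 4 5 6 7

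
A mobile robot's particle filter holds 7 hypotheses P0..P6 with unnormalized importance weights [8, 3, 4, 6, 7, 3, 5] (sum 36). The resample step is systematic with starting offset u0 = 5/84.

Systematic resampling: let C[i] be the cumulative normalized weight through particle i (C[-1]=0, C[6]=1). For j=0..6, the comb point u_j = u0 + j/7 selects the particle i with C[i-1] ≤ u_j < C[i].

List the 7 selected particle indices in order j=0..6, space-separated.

C = [2/9, 11/36, 5/12, 7/12, 7/9, 31/36, 1]
j=0: u_0=5/84 ∈ [0, 2/9) → index 0
j=1: u_1=17/84 ∈ [0, 2/9) → index 0
j=2: u_2=29/84 ∈ [11/36, 5/12) → index 2
j=3: u_3=41/84 ∈ [5/12, 7/12) → index 3
j=4: u_4=53/84 ∈ [7/12, 7/9) → index 4
j=5: u_5=65/84 ∈ [7/12, 7/9) → index 4
j=6: u_6=11/12 ∈ [31/36, 1) → index 6

0 0 2 3 4 4 6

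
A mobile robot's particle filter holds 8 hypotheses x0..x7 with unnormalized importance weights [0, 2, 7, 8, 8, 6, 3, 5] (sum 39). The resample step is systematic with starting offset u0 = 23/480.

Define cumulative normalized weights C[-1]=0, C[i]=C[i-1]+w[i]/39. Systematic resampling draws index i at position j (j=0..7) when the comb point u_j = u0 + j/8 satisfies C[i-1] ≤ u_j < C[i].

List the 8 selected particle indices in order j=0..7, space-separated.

1 2 3 3 4 5 6 7

C = [0, 2/39, 3/13, 17/39, 25/39, 31/39, 34/39, 1]
j=0: u_0=23/480 ∈ [0, 2/39) → index 1
j=1: u_1=83/480 ∈ [2/39, 3/13) → index 2
j=2: u_2=143/480 ∈ [3/13, 17/39) → index 3
j=3: u_3=203/480 ∈ [3/13, 17/39) → index 3
j=4: u_4=263/480 ∈ [17/39, 25/39) → index 4
j=5: u_5=323/480 ∈ [25/39, 31/39) → index 5
j=6: u_6=383/480 ∈ [31/39, 34/39) → index 6
j=7: u_7=443/480 ∈ [34/39, 1) → index 7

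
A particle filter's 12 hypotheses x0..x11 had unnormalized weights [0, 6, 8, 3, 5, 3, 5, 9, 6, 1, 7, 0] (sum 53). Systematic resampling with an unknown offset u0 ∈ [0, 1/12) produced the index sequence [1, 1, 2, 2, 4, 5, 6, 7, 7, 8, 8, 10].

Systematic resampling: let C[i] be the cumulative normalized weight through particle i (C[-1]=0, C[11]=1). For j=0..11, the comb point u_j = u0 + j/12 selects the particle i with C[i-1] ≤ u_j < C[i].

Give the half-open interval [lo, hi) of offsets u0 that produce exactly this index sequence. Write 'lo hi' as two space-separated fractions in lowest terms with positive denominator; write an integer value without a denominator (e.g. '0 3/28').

C = [0, 6/53, 14/53, 17/53, 22/53, 25/53, 30/53, 39/53, 45/53, 46/53, 1, 1]
j=0 picked index 1: u0 ∈ [0, 6/53)
j=1 picked index 1: u0 ∈ [-1/12, 19/636)
j=2 picked index 2: u0 ∈ [-17/318, 31/318)
j=3 picked index 2: u0 ∈ [-29/212, 3/212)
j=4 picked index 4: u0 ∈ [-2/159, 13/159)
j=5 picked index 5: u0 ∈ [-1/636, 35/636)
j=6 picked index 6: u0 ∈ [-3/106, 7/106)
j=7 picked index 7: u0 ∈ [-11/636, 97/636)
j=8 picked index 7: u0 ∈ [-16/159, 11/159)
j=9 picked index 8: u0 ∈ [-3/212, 21/212)
j=10 picked index 8: u0 ∈ [-31/318, 5/318)
j=11 picked index 10: u0 ∈ [-31/636, 1/12)
intersection: [0, 3/212)

0 3/212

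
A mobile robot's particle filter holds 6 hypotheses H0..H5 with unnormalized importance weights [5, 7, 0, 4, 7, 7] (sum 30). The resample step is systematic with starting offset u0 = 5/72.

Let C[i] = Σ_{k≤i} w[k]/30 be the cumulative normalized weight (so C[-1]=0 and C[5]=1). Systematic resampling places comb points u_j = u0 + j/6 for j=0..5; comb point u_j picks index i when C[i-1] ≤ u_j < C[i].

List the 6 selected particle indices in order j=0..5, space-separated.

0 1 3 4 4 5

C = [1/6, 2/5, 2/5, 8/15, 23/30, 1]
j=0: u_0=5/72 ∈ [0, 1/6) → index 0
j=1: u_1=17/72 ∈ [1/6, 2/5) → index 1
j=2: u_2=29/72 ∈ [2/5, 8/15) → index 3
j=3: u_3=41/72 ∈ [8/15, 23/30) → index 4
j=4: u_4=53/72 ∈ [8/15, 23/30) → index 4
j=5: u_5=65/72 ∈ [23/30, 1) → index 5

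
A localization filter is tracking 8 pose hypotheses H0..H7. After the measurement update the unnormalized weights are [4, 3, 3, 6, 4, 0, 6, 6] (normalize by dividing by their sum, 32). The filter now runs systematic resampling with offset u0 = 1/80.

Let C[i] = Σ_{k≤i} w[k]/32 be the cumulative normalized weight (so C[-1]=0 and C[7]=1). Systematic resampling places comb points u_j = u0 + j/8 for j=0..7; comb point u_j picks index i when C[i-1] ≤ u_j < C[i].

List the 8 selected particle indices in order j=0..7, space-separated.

C = [1/8, 7/32, 5/16, 1/2, 5/8, 5/8, 13/16, 1]
j=0: u_0=1/80 ∈ [0, 1/8) → index 0
j=1: u_1=11/80 ∈ [1/8, 7/32) → index 1
j=2: u_2=21/80 ∈ [7/32, 5/16) → index 2
j=3: u_3=31/80 ∈ [5/16, 1/2) → index 3
j=4: u_4=41/80 ∈ [1/2, 5/8) → index 4
j=5: u_5=51/80 ∈ [5/8, 13/16) → index 6
j=6: u_6=61/80 ∈ [5/8, 13/16) → index 6
j=7: u_7=71/80 ∈ [13/16, 1) → index 7

0 1 2 3 4 6 6 7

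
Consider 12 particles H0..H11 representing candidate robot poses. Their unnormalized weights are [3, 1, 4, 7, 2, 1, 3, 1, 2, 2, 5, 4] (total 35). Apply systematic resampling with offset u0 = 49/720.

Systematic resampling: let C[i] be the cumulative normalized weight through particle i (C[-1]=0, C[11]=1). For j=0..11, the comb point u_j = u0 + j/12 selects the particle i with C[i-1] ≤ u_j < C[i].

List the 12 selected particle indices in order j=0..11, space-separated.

C = [3/35, 4/35, 8/35, 3/7, 17/35, 18/35, 3/5, 22/35, 24/35, 26/35, 31/35, 1]
j=0: u_0=49/720 ∈ [0, 3/35) → index 0
j=1: u_1=109/720 ∈ [4/35, 8/35) → index 2
j=2: u_2=169/720 ∈ [8/35, 3/7) → index 3
j=3: u_3=229/720 ∈ [8/35, 3/7) → index 3
j=4: u_4=289/720 ∈ [8/35, 3/7) → index 3
j=5: u_5=349/720 ∈ [3/7, 17/35) → index 4
j=6: u_6=409/720 ∈ [18/35, 3/5) → index 6
j=7: u_7=469/720 ∈ [22/35, 24/35) → index 8
j=8: u_8=529/720 ∈ [24/35, 26/35) → index 9
j=9: u_9=589/720 ∈ [26/35, 31/35) → index 10
j=10: u_10=649/720 ∈ [31/35, 1) → index 11
j=11: u_11=709/720 ∈ [31/35, 1) → index 11

0 2 3 3 3 4 6 8 9 10 11 11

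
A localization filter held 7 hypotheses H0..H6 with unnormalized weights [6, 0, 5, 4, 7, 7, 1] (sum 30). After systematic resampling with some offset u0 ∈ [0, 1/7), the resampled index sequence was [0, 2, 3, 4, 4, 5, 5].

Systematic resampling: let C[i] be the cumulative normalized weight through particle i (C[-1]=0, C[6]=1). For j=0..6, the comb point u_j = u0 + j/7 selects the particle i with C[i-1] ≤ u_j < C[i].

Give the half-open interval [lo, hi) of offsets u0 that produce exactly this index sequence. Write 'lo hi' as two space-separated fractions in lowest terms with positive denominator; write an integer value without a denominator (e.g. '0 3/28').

C = [1/5, 1/5, 11/30, 1/2, 11/15, 29/30, 1]
j=0 picked index 0: u0 ∈ [0, 1/5)
j=1 picked index 2: u0 ∈ [2/35, 47/210)
j=2 picked index 3: u0 ∈ [17/210, 3/14)
j=3 picked index 4: u0 ∈ [1/14, 32/105)
j=4 picked index 4: u0 ∈ [-1/14, 17/105)
j=5 picked index 5: u0 ∈ [2/105, 53/210)
j=6 picked index 5: u0 ∈ [-13/105, 23/210)
intersection: [17/210, 23/210)

17/210 23/210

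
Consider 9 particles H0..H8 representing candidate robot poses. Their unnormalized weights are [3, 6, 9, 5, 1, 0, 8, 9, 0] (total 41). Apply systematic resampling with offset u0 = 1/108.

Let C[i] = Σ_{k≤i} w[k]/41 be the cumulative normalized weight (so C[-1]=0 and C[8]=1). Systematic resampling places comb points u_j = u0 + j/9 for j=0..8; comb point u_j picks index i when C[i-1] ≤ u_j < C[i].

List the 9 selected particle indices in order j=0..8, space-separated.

C = [3/41, 9/41, 18/41, 23/41, 24/41, 24/41, 32/41, 1, 1]
j=0: u_0=1/108 ∈ [0, 3/41) → index 0
j=1: u_1=13/108 ∈ [3/41, 9/41) → index 1
j=2: u_2=25/108 ∈ [9/41, 18/41) → index 2
j=3: u_3=37/108 ∈ [9/41, 18/41) → index 2
j=4: u_4=49/108 ∈ [18/41, 23/41) → index 3
j=5: u_5=61/108 ∈ [23/41, 24/41) → index 4
j=6: u_6=73/108 ∈ [24/41, 32/41) → index 6
j=7: u_7=85/108 ∈ [32/41, 1) → index 7
j=8: u_8=97/108 ∈ [32/41, 1) → index 7

0 1 2 2 3 4 6 7 7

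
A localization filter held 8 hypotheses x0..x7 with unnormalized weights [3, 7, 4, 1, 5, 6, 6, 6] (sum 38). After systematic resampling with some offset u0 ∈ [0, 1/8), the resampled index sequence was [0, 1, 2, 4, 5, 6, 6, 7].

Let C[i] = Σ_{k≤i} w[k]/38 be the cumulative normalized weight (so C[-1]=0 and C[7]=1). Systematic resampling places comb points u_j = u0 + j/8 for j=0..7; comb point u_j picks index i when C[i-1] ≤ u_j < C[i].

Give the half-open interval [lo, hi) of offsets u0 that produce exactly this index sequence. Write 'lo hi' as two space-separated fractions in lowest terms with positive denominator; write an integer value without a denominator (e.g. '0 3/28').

C = [3/38, 5/19, 7/19, 15/38, 10/19, 13/19, 16/19, 1]
j=0 picked index 0: u0 ∈ [0, 3/38)
j=1 picked index 1: u0 ∈ [-7/152, 21/152)
j=2 picked index 2: u0 ∈ [1/76, 9/76)
j=3 picked index 4: u0 ∈ [3/152, 23/152)
j=4 picked index 5: u0 ∈ [1/38, 7/38)
j=5 picked index 6: u0 ∈ [9/152, 33/152)
j=6 picked index 6: u0 ∈ [-5/76, 7/76)
j=7 picked index 7: u0 ∈ [-5/152, 1/8)
intersection: [9/152, 3/38)

9/152 3/38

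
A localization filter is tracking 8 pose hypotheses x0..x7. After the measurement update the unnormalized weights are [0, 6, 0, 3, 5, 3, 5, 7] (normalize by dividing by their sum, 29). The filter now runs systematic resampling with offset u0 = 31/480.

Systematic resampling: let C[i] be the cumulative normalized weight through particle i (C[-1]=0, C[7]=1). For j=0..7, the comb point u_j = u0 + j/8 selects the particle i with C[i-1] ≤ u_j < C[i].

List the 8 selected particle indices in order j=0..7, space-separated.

1 1 4 4 5 6 7 7

C = [0, 6/29, 6/29, 9/29, 14/29, 17/29, 22/29, 1]
j=0: u_0=31/480 ∈ [0, 6/29) → index 1
j=1: u_1=91/480 ∈ [0, 6/29) → index 1
j=2: u_2=151/480 ∈ [9/29, 14/29) → index 4
j=3: u_3=211/480 ∈ [9/29, 14/29) → index 4
j=4: u_4=271/480 ∈ [14/29, 17/29) → index 5
j=5: u_5=331/480 ∈ [17/29, 22/29) → index 6
j=6: u_6=391/480 ∈ [22/29, 1) → index 7
j=7: u_7=451/480 ∈ [22/29, 1) → index 7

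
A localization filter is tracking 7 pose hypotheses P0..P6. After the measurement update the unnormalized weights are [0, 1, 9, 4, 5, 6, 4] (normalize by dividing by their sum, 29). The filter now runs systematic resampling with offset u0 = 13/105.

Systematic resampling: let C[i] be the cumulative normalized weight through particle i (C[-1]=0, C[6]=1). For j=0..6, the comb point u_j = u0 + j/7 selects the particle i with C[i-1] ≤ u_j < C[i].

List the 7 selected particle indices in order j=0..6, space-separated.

2 2 3 4 5 5 6

C = [0, 1/29, 10/29, 14/29, 19/29, 25/29, 1]
j=0: u_0=13/105 ∈ [1/29, 10/29) → index 2
j=1: u_1=4/15 ∈ [1/29, 10/29) → index 2
j=2: u_2=43/105 ∈ [10/29, 14/29) → index 3
j=3: u_3=58/105 ∈ [14/29, 19/29) → index 4
j=4: u_4=73/105 ∈ [19/29, 25/29) → index 5
j=5: u_5=88/105 ∈ [19/29, 25/29) → index 5
j=6: u_6=103/105 ∈ [25/29, 1) → index 6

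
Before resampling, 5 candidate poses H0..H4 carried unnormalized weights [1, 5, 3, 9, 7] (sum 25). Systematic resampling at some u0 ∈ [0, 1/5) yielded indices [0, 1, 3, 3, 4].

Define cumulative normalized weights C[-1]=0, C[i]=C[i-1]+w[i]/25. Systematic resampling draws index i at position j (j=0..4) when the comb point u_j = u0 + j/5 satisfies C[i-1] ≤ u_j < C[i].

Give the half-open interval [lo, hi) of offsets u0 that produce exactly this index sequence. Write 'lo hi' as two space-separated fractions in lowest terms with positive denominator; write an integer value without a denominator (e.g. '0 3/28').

C = [1/25, 6/25, 9/25, 18/25, 1]
j=0 picked index 0: u0 ∈ [0, 1/25)
j=1 picked index 1: u0 ∈ [-4/25, 1/25)
j=2 picked index 3: u0 ∈ [-1/25, 8/25)
j=3 picked index 3: u0 ∈ [-6/25, 3/25)
j=4 picked index 4: u0 ∈ [-2/25, 1/5)
intersection: [0, 1/25)

0 1/25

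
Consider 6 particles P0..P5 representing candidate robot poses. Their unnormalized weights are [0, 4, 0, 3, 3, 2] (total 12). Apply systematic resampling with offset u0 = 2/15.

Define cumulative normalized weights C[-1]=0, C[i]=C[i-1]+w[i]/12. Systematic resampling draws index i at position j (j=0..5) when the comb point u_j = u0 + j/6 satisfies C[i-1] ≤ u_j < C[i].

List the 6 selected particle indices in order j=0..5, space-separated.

1 1 3 4 4 5

C = [0, 1/3, 1/3, 7/12, 5/6, 1]
j=0: u_0=2/15 ∈ [0, 1/3) → index 1
j=1: u_1=3/10 ∈ [0, 1/3) → index 1
j=2: u_2=7/15 ∈ [1/3, 7/12) → index 3
j=3: u_3=19/30 ∈ [7/12, 5/6) → index 4
j=4: u_4=4/5 ∈ [7/12, 5/6) → index 4
j=5: u_5=29/30 ∈ [5/6, 1) → index 5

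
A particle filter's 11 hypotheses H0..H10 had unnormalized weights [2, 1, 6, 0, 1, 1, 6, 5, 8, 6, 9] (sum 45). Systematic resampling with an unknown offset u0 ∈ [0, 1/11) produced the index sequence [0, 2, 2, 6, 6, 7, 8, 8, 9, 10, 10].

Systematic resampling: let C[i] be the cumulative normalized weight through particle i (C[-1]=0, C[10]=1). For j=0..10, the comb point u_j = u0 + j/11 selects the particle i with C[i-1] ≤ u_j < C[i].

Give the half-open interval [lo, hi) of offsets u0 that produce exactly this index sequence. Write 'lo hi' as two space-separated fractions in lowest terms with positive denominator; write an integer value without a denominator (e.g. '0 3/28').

0 7/495

C = [2/45, 1/15, 1/5, 1/5, 2/9, 11/45, 17/45, 22/45, 2/3, 4/5, 1]
j=0 picked index 0: u0 ∈ [0, 2/45)
j=1 picked index 2: u0 ∈ [-4/165, 6/55)
j=2 picked index 2: u0 ∈ [-19/165, 1/55)
j=3 picked index 6: u0 ∈ [-14/495, 52/495)
j=4 picked index 6: u0 ∈ [-59/495, 7/495)
j=5 picked index 7: u0 ∈ [-38/495, 17/495)
j=6 picked index 8: u0 ∈ [-28/495, 4/33)
j=7 picked index 8: u0 ∈ [-73/495, 1/33)
j=8 picked index 9: u0 ∈ [-2/33, 4/55)
j=9 picked index 10: u0 ∈ [-1/55, 2/11)
j=10 picked index 10: u0 ∈ [-6/55, 1/11)
intersection: [0, 7/495)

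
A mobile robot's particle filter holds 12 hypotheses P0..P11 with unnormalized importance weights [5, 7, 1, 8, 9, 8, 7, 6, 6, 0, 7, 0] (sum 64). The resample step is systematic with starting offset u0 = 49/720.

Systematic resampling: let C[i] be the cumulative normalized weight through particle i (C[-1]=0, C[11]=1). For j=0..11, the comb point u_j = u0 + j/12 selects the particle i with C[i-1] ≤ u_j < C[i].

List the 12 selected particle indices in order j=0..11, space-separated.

C = [5/64, 3/16, 13/64, 21/64, 15/32, 19/32, 45/64, 51/64, 57/64, 57/64, 1, 1]
j=0: u_0=49/720 ∈ [0, 5/64) → index 0
j=1: u_1=109/720 ∈ [5/64, 3/16) → index 1
j=2: u_2=169/720 ∈ [13/64, 21/64) → index 3
j=3: u_3=229/720 ∈ [13/64, 21/64) → index 3
j=4: u_4=289/720 ∈ [21/64, 15/32) → index 4
j=5: u_5=349/720 ∈ [15/32, 19/32) → index 5
j=6: u_6=409/720 ∈ [15/32, 19/32) → index 5
j=7: u_7=469/720 ∈ [19/32, 45/64) → index 6
j=8: u_8=529/720 ∈ [45/64, 51/64) → index 7
j=9: u_9=589/720 ∈ [51/64, 57/64) → index 8
j=10: u_10=649/720 ∈ [57/64, 1) → index 10
j=11: u_11=709/720 ∈ [57/64, 1) → index 10

0 1 3 3 4 5 5 6 7 8 10 10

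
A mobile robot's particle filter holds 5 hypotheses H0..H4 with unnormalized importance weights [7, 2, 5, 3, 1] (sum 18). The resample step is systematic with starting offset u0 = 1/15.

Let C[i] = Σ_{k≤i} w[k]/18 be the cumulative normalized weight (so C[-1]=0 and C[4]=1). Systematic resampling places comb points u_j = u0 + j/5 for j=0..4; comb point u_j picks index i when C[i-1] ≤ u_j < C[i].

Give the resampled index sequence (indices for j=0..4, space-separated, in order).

C = [7/18, 1/2, 7/9, 17/18, 1]
j=0: u_0=1/15 ∈ [0, 7/18) → index 0
j=1: u_1=4/15 ∈ [0, 7/18) → index 0
j=2: u_2=7/15 ∈ [7/18, 1/2) → index 1
j=3: u_3=2/3 ∈ [1/2, 7/9) → index 2
j=4: u_4=13/15 ∈ [7/9, 17/18) → index 3

0 0 1 2 3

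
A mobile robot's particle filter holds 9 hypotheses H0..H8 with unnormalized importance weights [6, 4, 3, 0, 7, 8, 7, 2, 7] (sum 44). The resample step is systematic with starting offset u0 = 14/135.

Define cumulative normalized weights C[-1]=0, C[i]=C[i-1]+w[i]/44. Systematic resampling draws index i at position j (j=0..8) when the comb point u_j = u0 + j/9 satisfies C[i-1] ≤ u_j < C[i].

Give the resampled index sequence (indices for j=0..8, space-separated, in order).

C = [3/22, 5/22, 13/44, 13/44, 5/11, 7/11, 35/44, 37/44, 1]
j=0: u_0=14/135 ∈ [0, 3/22) → index 0
j=1: u_1=29/135 ∈ [3/22, 5/22) → index 1
j=2: u_2=44/135 ∈ [13/44, 5/11) → index 4
j=3: u_3=59/135 ∈ [13/44, 5/11) → index 4
j=4: u_4=74/135 ∈ [5/11, 7/11) → index 5
j=5: u_5=89/135 ∈ [7/11, 35/44) → index 6
j=6: u_6=104/135 ∈ [7/11, 35/44) → index 6
j=7: u_7=119/135 ∈ [37/44, 1) → index 8
j=8: u_8=134/135 ∈ [37/44, 1) → index 8

0 1 4 4 5 6 6 8 8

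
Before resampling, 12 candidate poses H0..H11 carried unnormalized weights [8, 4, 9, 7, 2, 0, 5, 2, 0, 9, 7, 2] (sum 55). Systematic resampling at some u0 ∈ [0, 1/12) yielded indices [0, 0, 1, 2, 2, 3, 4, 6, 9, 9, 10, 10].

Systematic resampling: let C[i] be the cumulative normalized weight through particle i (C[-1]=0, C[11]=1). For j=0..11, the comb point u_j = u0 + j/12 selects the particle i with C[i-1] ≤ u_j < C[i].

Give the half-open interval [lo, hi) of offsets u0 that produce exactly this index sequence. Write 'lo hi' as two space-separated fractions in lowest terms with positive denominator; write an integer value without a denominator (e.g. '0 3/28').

1/110 1/22

C = [8/55, 12/55, 21/55, 28/55, 6/11, 6/11, 7/11, 37/55, 37/55, 46/55, 53/55, 1]
j=0 picked index 0: u0 ∈ [0, 8/55)
j=1 picked index 0: u0 ∈ [-1/12, 41/660)
j=2 picked index 1: u0 ∈ [-7/330, 17/330)
j=3 picked index 2: u0 ∈ [-7/220, 29/220)
j=4 picked index 2: u0 ∈ [-19/165, 8/165)
j=5 picked index 3: u0 ∈ [-23/660, 61/660)
j=6 picked index 4: u0 ∈ [1/110, 1/22)
j=7 picked index 6: u0 ∈ [-5/132, 7/132)
j=8 picked index 9: u0 ∈ [1/165, 28/165)
j=9 picked index 9: u0 ∈ [-17/220, 19/220)
j=10 picked index 10: u0 ∈ [1/330, 43/330)
j=11 picked index 10: u0 ∈ [-53/660, 31/660)
intersection: [1/110, 1/22)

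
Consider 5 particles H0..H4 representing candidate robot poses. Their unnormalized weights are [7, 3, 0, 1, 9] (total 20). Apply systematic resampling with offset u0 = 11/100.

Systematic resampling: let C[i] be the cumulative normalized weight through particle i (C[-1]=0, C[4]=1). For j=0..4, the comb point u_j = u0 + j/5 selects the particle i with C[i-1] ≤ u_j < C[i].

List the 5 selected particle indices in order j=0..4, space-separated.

0 0 3 4 4

C = [7/20, 1/2, 1/2, 11/20, 1]
j=0: u_0=11/100 ∈ [0, 7/20) → index 0
j=1: u_1=31/100 ∈ [0, 7/20) → index 0
j=2: u_2=51/100 ∈ [1/2, 11/20) → index 3
j=3: u_3=71/100 ∈ [11/20, 1) → index 4
j=4: u_4=91/100 ∈ [11/20, 1) → index 4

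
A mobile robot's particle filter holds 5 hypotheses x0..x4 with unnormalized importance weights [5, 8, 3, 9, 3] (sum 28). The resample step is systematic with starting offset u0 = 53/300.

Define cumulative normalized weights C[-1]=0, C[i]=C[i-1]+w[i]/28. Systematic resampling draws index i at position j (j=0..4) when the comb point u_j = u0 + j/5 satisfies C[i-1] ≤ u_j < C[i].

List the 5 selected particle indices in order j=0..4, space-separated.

C = [5/28, 13/28, 4/7, 25/28, 1]
j=0: u_0=53/300 ∈ [0, 5/28) → index 0
j=1: u_1=113/300 ∈ [5/28, 13/28) → index 1
j=2: u_2=173/300 ∈ [4/7, 25/28) → index 3
j=3: u_3=233/300 ∈ [4/7, 25/28) → index 3
j=4: u_4=293/300 ∈ [25/28, 1) → index 4

0 1 3 3 4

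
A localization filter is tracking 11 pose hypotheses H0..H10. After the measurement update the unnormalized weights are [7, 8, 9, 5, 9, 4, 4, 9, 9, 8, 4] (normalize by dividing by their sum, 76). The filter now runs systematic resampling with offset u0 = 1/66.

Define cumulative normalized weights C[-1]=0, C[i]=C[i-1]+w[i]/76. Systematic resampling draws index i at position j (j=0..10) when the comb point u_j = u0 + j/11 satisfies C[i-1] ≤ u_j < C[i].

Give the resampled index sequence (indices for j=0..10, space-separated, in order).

C = [7/76, 15/76, 6/19, 29/76, 1/2, 21/38, 23/38, 55/76, 16/19, 18/19, 1]
j=0: u_0=1/66 ∈ [0, 7/76) → index 0
j=1: u_1=7/66 ∈ [7/76, 15/76) → index 1
j=2: u_2=13/66 ∈ [7/76, 15/76) → index 1
j=3: u_3=19/66 ∈ [15/76, 6/19) → index 2
j=4: u_4=25/66 ∈ [6/19, 29/76) → index 3
j=5: u_5=31/66 ∈ [29/76, 1/2) → index 4
j=6: u_6=37/66 ∈ [21/38, 23/38) → index 6
j=7: u_7=43/66 ∈ [23/38, 55/76) → index 7
j=8: u_8=49/66 ∈ [55/76, 16/19) → index 8
j=9: u_9=5/6 ∈ [55/76, 16/19) → index 8
j=10: u_10=61/66 ∈ [16/19, 18/19) → index 9

0 1 1 2 3 4 6 7 8 8 9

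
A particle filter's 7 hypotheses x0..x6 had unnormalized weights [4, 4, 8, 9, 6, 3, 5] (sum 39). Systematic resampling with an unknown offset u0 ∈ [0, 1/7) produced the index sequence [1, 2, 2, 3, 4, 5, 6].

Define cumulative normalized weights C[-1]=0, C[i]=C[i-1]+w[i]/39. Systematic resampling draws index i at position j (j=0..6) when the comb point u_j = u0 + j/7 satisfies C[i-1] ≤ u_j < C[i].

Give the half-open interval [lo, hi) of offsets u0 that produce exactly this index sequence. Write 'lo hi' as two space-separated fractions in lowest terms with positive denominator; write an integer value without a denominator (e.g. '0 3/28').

4/39 34/273

C = [4/39, 8/39, 16/39, 25/39, 31/39, 34/39, 1]
j=0 picked index 1: u0 ∈ [4/39, 8/39)
j=1 picked index 2: u0 ∈ [17/273, 73/273)
j=2 picked index 2: u0 ∈ [-22/273, 34/273)
j=3 picked index 3: u0 ∈ [-5/273, 58/273)
j=4 picked index 4: u0 ∈ [19/273, 61/273)
j=5 picked index 5: u0 ∈ [22/273, 43/273)
j=6 picked index 6: u0 ∈ [4/273, 1/7)
intersection: [4/39, 34/273)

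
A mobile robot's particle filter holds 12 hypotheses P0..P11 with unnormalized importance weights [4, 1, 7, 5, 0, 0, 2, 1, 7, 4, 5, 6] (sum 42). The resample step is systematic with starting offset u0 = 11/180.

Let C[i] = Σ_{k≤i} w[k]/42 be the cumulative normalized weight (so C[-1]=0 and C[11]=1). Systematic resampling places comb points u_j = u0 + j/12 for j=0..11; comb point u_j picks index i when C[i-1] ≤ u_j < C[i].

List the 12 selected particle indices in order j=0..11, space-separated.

C = [2/21, 5/42, 2/7, 17/42, 17/42, 17/42, 19/42, 10/21, 9/14, 31/42, 6/7, 1]
j=0: u_0=11/180 ∈ [0, 2/21) → index 0
j=1: u_1=13/90 ∈ [5/42, 2/7) → index 2
j=2: u_2=41/180 ∈ [5/42, 2/7) → index 2
j=3: u_3=14/45 ∈ [2/7, 17/42) → index 3
j=4: u_4=71/180 ∈ [2/7, 17/42) → index 3
j=5: u_5=43/90 ∈ [10/21, 9/14) → index 8
j=6: u_6=101/180 ∈ [10/21, 9/14) → index 8
j=7: u_7=29/45 ∈ [9/14, 31/42) → index 9
j=8: u_8=131/180 ∈ [9/14, 31/42) → index 9
j=9: u_9=73/90 ∈ [31/42, 6/7) → index 10
j=10: u_10=161/180 ∈ [6/7, 1) → index 11
j=11: u_11=44/45 ∈ [6/7, 1) → index 11

0 2 2 3 3 8 8 9 9 10 11 11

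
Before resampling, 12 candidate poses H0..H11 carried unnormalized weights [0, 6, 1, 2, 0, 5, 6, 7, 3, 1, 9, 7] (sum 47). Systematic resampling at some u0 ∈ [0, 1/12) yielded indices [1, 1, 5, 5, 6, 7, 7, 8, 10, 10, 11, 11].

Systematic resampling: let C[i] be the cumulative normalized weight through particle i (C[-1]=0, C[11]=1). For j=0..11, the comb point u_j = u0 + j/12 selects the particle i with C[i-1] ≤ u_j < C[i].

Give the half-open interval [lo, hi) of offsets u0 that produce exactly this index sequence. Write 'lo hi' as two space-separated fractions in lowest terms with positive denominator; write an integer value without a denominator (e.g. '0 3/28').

7/282 25/564

C = [0, 6/47, 7/47, 9/47, 9/47, 14/47, 20/47, 27/47, 30/47, 31/47, 40/47, 1]
j=0 picked index 1: u0 ∈ [0, 6/47)
j=1 picked index 1: u0 ∈ [-1/12, 25/564)
j=2 picked index 5: u0 ∈ [7/282, 37/282)
j=3 picked index 5: u0 ∈ [-11/188, 9/188)
j=4 picked index 6: u0 ∈ [-5/141, 13/141)
j=5 picked index 7: u0 ∈ [5/564, 89/564)
j=6 picked index 7: u0 ∈ [-7/94, 7/94)
j=7 picked index 8: u0 ∈ [-5/564, 31/564)
j=8 picked index 10: u0 ∈ [-1/141, 26/141)
j=9 picked index 10: u0 ∈ [-17/188, 19/188)
j=10 picked index 11: u0 ∈ [5/282, 1/6)
j=11 picked index 11: u0 ∈ [-37/564, 1/12)
intersection: [7/282, 25/564)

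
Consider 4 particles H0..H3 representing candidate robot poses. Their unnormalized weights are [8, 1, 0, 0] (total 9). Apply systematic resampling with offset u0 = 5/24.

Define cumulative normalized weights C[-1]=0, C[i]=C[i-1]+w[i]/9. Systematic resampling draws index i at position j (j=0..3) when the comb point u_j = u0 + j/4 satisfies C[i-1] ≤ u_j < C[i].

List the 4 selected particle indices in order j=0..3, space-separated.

0 0 0 1

C = [8/9, 1, 1, 1]
j=0: u_0=5/24 ∈ [0, 8/9) → index 0
j=1: u_1=11/24 ∈ [0, 8/9) → index 0
j=2: u_2=17/24 ∈ [0, 8/9) → index 0
j=3: u_3=23/24 ∈ [8/9, 1) → index 1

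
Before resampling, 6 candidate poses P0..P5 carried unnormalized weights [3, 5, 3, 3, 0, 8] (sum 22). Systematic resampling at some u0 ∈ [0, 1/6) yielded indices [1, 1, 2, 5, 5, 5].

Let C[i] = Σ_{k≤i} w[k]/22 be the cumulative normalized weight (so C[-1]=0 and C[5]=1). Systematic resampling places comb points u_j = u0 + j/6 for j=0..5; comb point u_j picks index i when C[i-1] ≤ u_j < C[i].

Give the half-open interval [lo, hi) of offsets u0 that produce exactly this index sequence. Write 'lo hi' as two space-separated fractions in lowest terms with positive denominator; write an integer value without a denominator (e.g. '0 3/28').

3/22 1/6

C = [3/22, 4/11, 1/2, 7/11, 7/11, 1]
j=0 picked index 1: u0 ∈ [3/22, 4/11)
j=1 picked index 1: u0 ∈ [-1/33, 13/66)
j=2 picked index 2: u0 ∈ [1/33, 1/6)
j=3 picked index 5: u0 ∈ [3/22, 1/2)
j=4 picked index 5: u0 ∈ [-1/33, 1/3)
j=5 picked index 5: u0 ∈ [-13/66, 1/6)
intersection: [3/22, 1/6)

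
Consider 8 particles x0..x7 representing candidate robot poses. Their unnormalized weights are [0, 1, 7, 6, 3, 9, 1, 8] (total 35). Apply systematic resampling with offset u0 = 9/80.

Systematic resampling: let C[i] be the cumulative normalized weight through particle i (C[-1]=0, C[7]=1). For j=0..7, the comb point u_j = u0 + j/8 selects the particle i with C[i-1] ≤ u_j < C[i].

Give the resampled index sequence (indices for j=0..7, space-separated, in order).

2 3 3 5 5 5 7 7

C = [0, 1/35, 8/35, 2/5, 17/35, 26/35, 27/35, 1]
j=0: u_0=9/80 ∈ [1/35, 8/35) → index 2
j=1: u_1=19/80 ∈ [8/35, 2/5) → index 3
j=2: u_2=29/80 ∈ [8/35, 2/5) → index 3
j=3: u_3=39/80 ∈ [17/35, 26/35) → index 5
j=4: u_4=49/80 ∈ [17/35, 26/35) → index 5
j=5: u_5=59/80 ∈ [17/35, 26/35) → index 5
j=6: u_6=69/80 ∈ [27/35, 1) → index 7
j=7: u_7=79/80 ∈ [27/35, 1) → index 7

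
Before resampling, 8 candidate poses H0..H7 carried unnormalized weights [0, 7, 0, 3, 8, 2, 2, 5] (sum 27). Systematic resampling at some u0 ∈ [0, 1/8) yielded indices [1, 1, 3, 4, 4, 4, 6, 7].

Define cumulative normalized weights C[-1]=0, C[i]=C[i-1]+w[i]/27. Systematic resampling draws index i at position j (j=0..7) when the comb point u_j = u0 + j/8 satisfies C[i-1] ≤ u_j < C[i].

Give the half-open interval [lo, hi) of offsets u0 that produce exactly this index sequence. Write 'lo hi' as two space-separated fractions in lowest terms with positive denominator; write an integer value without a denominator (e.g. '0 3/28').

1/108 1/24

C = [0, 7/27, 7/27, 10/27, 2/3, 20/27, 22/27, 1]
j=0 picked index 1: u0 ∈ [0, 7/27)
j=1 picked index 1: u0 ∈ [-1/8, 29/216)
j=2 picked index 3: u0 ∈ [1/108, 13/108)
j=3 picked index 4: u0 ∈ [-1/216, 7/24)
j=4 picked index 4: u0 ∈ [-7/54, 1/6)
j=5 picked index 4: u0 ∈ [-55/216, 1/24)
j=6 picked index 6: u0 ∈ [-1/108, 7/108)
j=7 picked index 7: u0 ∈ [-13/216, 1/8)
intersection: [1/108, 1/24)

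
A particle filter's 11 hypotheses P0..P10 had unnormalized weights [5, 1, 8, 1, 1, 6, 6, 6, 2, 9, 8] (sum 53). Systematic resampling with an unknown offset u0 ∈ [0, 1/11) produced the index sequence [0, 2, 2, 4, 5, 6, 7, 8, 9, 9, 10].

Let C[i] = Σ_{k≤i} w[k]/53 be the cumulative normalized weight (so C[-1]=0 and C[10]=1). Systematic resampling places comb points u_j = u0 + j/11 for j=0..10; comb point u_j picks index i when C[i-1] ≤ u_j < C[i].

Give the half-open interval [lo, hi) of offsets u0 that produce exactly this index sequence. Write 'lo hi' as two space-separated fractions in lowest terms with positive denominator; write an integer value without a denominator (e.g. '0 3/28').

13/583 17/583

C = [5/53, 6/53, 14/53, 15/53, 16/53, 22/53, 28/53, 34/53, 36/53, 45/53, 1]
j=0 picked index 0: u0 ∈ [0, 5/53)
j=1 picked index 2: u0 ∈ [13/583, 101/583)
j=2 picked index 2: u0 ∈ [-40/583, 48/583)
j=3 picked index 4: u0 ∈ [6/583, 17/583)
j=4 picked index 5: u0 ∈ [-36/583, 30/583)
j=5 picked index 6: u0 ∈ [-23/583, 43/583)
j=6 picked index 7: u0 ∈ [-10/583, 56/583)
j=7 picked index 8: u0 ∈ [3/583, 25/583)
j=8 picked index 9: u0 ∈ [-28/583, 71/583)
j=9 picked index 9: u0 ∈ [-81/583, 18/583)
j=10 picked index 10: u0 ∈ [-35/583, 1/11)
intersection: [13/583, 17/583)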